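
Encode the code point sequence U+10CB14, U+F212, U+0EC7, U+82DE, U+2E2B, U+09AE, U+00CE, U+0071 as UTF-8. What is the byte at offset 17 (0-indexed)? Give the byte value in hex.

U+10CB14 → 4-byte form F4 8C AC 94 at offsets 0–3.
U+F212 → 3-byte form EF 88 92 at offsets 4–6.
U+0EC7 → 3-byte form E0 BB 87 at offsets 7–9.
U+82DE → 3-byte form E8 8B 9E at offsets 10–12.
U+2E2B → 3-byte form E2 B8 AB at offsets 13–15.
U+09AE → 3-byte form E0 A6 AE at offsets 16–18.
Offset 17 falls in char 6's range; it's byte 2 of E0 A6 AE = 0xA6.

0xA6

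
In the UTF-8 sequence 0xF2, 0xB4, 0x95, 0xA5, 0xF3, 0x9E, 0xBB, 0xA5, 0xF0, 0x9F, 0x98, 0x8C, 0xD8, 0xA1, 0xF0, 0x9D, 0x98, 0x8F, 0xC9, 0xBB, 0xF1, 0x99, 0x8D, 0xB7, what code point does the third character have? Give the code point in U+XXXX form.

U+1F60C

Offset 0: leading byte 0xF2 = 11110010 → 4-byte char #1 = F2 B4 95 A5.
Offset 4: leading byte 0xF3 = 11110011 → 4-byte char #2 = F3 9E BB A5.
Offset 8: leading byte 0xF0 = 11110000 → 4-byte char #3 = F0 9F 98 8C.
Leading byte 0xF0 = 11110000 matches 11110xxx → 4-byte sequence.
Byte 1: 0xF0 = 11110000, payload 000 (3 bits).
Byte 2: 0x9F = 10011111 (10xxxxxx ✓), payload 011111.
Byte 3: 0x98 = 10011000 (10xxxxxx ✓), payload 011000.
Byte 4: 0x8C = 10001100 (10xxxxxx ✓), payload 001100.
Concatenate: 000011111011000001100 = 0x1F60C (21 bits → U+1F60C).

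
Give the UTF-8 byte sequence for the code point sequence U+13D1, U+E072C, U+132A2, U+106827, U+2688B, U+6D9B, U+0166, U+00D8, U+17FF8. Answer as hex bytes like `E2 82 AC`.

U+13D1: 3-byte form → E1 8F 91.
U+E072C: 4-byte form → F3 A0 9C AC.
U+132A2: 4-byte form → F0 93 8A A2.
U+106827: 4-byte form → F4 86 A0 A7.
U+2688B: 4-byte form → F0 A6 A2 8B.
U+6D9B: 3-byte form → E6 B6 9B.
U+0166: 2-byte form → C5 A6.
U+00D8: 2-byte form → C3 98.
U+17FF8: 4-byte form → F0 97 BF B8.
Concatenated (30 bytes): E1 8F 91 F3 A0 9C AC F0 93 8A A2 F4 86 A0 A7 F0 A6 A2 8B E6 B6 9B C5 A6 C3 98 F0 97 BF B8.

E1 8F 91 F3 A0 9C AC F0 93 8A A2 F4 86 A0 A7 F0 A6 A2 8B E6 B6 9B C5 A6 C3 98 F0 97 BF B8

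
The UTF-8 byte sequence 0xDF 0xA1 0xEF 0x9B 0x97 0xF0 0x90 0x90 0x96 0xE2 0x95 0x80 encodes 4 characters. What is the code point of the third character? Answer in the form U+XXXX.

Offset 0: leading byte 0xDF = 11011111 → 2-byte char #1 = DF A1.
Offset 2: leading byte 0xEF = 11101111 → 3-byte char #2 = EF 9B 97.
Offset 5: leading byte 0xF0 = 11110000 → 4-byte char #3 = F0 90 90 96.
Leading byte 0xF0 = 11110000 matches 11110xxx → 4-byte sequence.
Byte 1: 0xF0 = 11110000, payload 000 (3 bits).
Byte 2: 0x90 = 10010000 (10xxxxxx ✓), payload 010000.
Byte 3: 0x90 = 10010000 (10xxxxxx ✓), payload 010000.
Byte 4: 0x96 = 10010110 (10xxxxxx ✓), payload 010110.
Concatenate: 000010000010000010110 = 0x10416 (21 bits → U+10416).

U+10416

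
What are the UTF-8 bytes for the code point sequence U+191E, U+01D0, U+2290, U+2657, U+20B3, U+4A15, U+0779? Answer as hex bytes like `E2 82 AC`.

U+191E: 3-byte form → E1 A4 9E.
U+01D0: 2-byte form → C7 90.
U+2290: 3-byte form → E2 8A 90.
U+2657: 3-byte form → E2 99 97.
U+20B3: 3-byte form → E2 82 B3.
U+4A15: 3-byte form → E4 A8 95.
U+0779: 2-byte form → DD B9.
Concatenated (19 bytes): E1 A4 9E C7 90 E2 8A 90 E2 99 97 E2 82 B3 E4 A8 95 DD B9.

E1 A4 9E C7 90 E2 8A 90 E2 99 97 E2 82 B3 E4 A8 95 DD B9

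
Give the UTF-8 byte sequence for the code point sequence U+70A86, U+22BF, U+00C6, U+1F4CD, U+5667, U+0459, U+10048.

U+70A86: 4-byte form → F1 B0 AA 86.
U+22BF: 3-byte form → E2 8A BF.
U+00C6: 2-byte form → C3 86.
U+1F4CD: 4-byte form → F0 9F 93 8D.
U+5667: 3-byte form → E5 99 A7.
U+0459: 2-byte form → D1 99.
U+10048: 4-byte form → F0 90 81 88.
Concatenated (22 bytes): F1 B0 AA 86 E2 8A BF C3 86 F0 9F 93 8D E5 99 A7 D1 99 F0 90 81 88.

F1 B0 AA 86 E2 8A BF C3 86 F0 9F 93 8D E5 99 A7 D1 99 F0 90 81 88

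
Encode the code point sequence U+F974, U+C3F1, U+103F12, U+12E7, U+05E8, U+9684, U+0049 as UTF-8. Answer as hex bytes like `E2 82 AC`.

EF A5 B4 EC 8F B1 F4 83 BC 92 E1 8B A7 D7 A8 E9 9A 84 49

U+F974: 3-byte form → EF A5 B4.
U+C3F1: 3-byte form → EC 8F B1.
U+103F12: 4-byte form → F4 83 BC 92.
U+12E7: 3-byte form → E1 8B A7.
U+05E8: 2-byte form → D7 A8.
U+9684: 3-byte form → E9 9A 84.
U+0049: 1-byte form → 49.
Concatenated (19 bytes): EF A5 B4 EC 8F B1 F4 83 BC 92 E1 8B A7 D7 A8 E9 9A 84 49.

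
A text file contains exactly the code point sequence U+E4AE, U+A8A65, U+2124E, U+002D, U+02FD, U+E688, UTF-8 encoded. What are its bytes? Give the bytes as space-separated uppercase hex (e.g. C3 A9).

U+E4AE: 3-byte form → EE 92 AE.
U+A8A65: 4-byte form → F2 A8 A9 A5.
U+2124E: 4-byte form → F0 A1 89 8E.
U+002D: 1-byte form → 2D.
U+02FD: 2-byte form → CB BD.
U+E688: 3-byte form → EE 9A 88.
Concatenated (17 bytes): EE 92 AE F2 A8 A9 A5 F0 A1 89 8E 2D CB BD EE 9A 88.

EE 92 AE F2 A8 A9 A5 F0 A1 89 8E 2D CB BD EE 9A 88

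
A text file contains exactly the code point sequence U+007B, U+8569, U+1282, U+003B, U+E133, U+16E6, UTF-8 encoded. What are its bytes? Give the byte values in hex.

7B E8 95 A9 E1 8A 82 3B EE 84 B3 E1 9B A6

U+007B: 1-byte form → 7B.
U+8569: 3-byte form → E8 95 A9.
U+1282: 3-byte form → E1 8A 82.
U+003B: 1-byte form → 3B.
U+E133: 3-byte form → EE 84 B3.
U+16E6: 3-byte form → E1 9B A6.
Concatenated (14 bytes): 7B E8 95 A9 E1 8A 82 3B EE 84 B3 E1 9B A6.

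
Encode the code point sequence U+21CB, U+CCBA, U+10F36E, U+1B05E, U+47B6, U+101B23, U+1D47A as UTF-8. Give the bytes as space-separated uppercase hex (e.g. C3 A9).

E2 87 8B EC B2 BA F4 8F 8D AE F0 9B 81 9E E4 9E B6 F4 81 AC A3 F0 9D 91 BA

U+21CB: 3-byte form → E2 87 8B.
U+CCBA: 3-byte form → EC B2 BA.
U+10F36E: 4-byte form → F4 8F 8D AE.
U+1B05E: 4-byte form → F0 9B 81 9E.
U+47B6: 3-byte form → E4 9E B6.
U+101B23: 4-byte form → F4 81 AC A3.
U+1D47A: 4-byte form → F0 9D 91 BA.
Concatenated (25 bytes): E2 87 8B EC B2 BA F4 8F 8D AE F0 9B 81 9E E4 9E B6 F4 81 AC A3 F0 9D 91 BA.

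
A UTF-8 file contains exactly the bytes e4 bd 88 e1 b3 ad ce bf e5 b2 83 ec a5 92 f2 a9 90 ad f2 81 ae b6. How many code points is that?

Byte at offset 0: 0xE4 = 11100100 → 3-byte char (#1). Advance 3.
Byte at offset 3: 0xE1 = 11100001 → 3-byte char (#2). Advance 3.
Byte at offset 6: 0xCE = 11001110 → 2-byte char (#3). Advance 2.
Byte at offset 8: 0xE5 = 11100101 → 3-byte char (#4). Advance 3.
Byte at offset 11: 0xEC = 11101100 → 3-byte char (#5). Advance 3.
Byte at offset 14: 0xF2 = 11110010 → 4-byte char (#6). Advance 4.
Byte at offset 18: 0xF2 = 11110010 → 4-byte char (#7). Advance 4.
Reached end at offset 22 after 7 code points.

7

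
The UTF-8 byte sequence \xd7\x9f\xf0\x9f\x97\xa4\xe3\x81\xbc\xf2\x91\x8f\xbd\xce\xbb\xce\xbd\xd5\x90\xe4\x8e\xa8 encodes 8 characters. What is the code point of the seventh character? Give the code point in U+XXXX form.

Offset 0: leading byte 0xD7 = 11010111 → 2-byte char #1 = D7 9F.
Offset 2: leading byte 0xF0 = 11110000 → 4-byte char #2 = F0 9F 97 A4.
Offset 6: leading byte 0xE3 = 11100011 → 3-byte char #3 = E3 81 BC.
Offset 9: leading byte 0xF2 = 11110010 → 4-byte char #4 = F2 91 8F BD.
Offset 13: leading byte 0xCE = 11001110 → 2-byte char #5 = CE BB.
Offset 15: leading byte 0xCE = 11001110 → 2-byte char #6 = CE BD.
Offset 17: leading byte 0xD5 = 11010101 → 2-byte char #7 = D5 90.
Leading byte 0xD5 = 11010101 matches 110xxxxx → 2-byte sequence.
Byte 1: 0xD5 = 11010101, payload 10101 (5 bits).
Byte 2: 0x90 = 10010000 (10xxxxxx ✓), payload 010000.
Concatenate: 10101010000 = 0x550 (11 bits → U+0550).

U+0550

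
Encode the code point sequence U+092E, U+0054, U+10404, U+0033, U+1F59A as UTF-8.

U+092E: 3-byte form → E0 A4 AE.
U+0054: 1-byte form → 54.
U+10404: 4-byte form → F0 90 90 84.
U+0033: 1-byte form → 33.
U+1F59A: 4-byte form → F0 9F 96 9A.
Concatenated (13 bytes): E0 A4 AE 54 F0 90 90 84 33 F0 9F 96 9A.

E0 A4 AE 54 F0 90 90 84 33 F0 9F 96 9A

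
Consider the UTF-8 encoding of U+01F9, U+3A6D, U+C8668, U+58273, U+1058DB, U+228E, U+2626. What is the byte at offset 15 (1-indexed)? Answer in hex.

1-indexed offset 15 is 0-indexed offset 14.
U+01F9 → 2-byte form C7 B9 at offsets 0–1.
U+3A6D → 3-byte form E3 A9 AD at offsets 2–4.
U+C8668 → 4-byte form F3 88 99 A8 at offsets 5–8.
U+58273 → 4-byte form F1 98 89 B3 at offsets 9–12.
U+1058DB → 4-byte form F4 85 A3 9B at offsets 13–16.
Offset 14 falls in char 5's range; it's byte 2 of F4 85 A3 9B = 0x85.

0x85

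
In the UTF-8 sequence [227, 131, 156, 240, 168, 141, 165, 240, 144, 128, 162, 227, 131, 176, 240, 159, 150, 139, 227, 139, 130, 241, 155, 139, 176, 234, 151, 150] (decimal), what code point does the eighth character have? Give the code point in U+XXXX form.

Offset 0: leading byte 0xE3 = 11100011 → 3-byte char #1 = E3 83 9C.
Offset 3: leading byte 0xF0 = 11110000 → 4-byte char #2 = F0 A8 8D A5.
Offset 7: leading byte 0xF0 = 11110000 → 4-byte char #3 = F0 90 80 A2.
Offset 11: leading byte 0xE3 = 11100011 → 3-byte char #4 = E3 83 B0.
Offset 14: leading byte 0xF0 = 11110000 → 4-byte char #5 = F0 9F 96 8B.
Offset 18: leading byte 0xE3 = 11100011 → 3-byte char #6 = E3 8B 82.
Offset 21: leading byte 0xF1 = 11110001 → 4-byte char #7 = F1 9B 8B B0.
Offset 25: leading byte 0xEA = 11101010 → 3-byte char #8 = EA 97 96.
Leading byte 0xEA = 11101010 matches 1110xxxx → 3-byte sequence.
Byte 1: 0xEA = 11101010, payload 1010 (4 bits).
Byte 2: 0x97 = 10010111 (10xxxxxx ✓), payload 010111.
Byte 3: 0x96 = 10010110 (10xxxxxx ✓), payload 010110.
Concatenate: 1010010111010110 = 0xA5D6 (16 bits → U+A5D6).

U+A5D6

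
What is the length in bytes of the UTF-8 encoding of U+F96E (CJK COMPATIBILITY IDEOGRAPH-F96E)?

U+F96E = 0xF96E. UTF-8 uses 1 byte below 0x80, 2 below 0x800, 3 below 0x10000, 4 up to 0x10FFFF. 0xF96E is in U+0800–U+FFFF → 3 bytes.

3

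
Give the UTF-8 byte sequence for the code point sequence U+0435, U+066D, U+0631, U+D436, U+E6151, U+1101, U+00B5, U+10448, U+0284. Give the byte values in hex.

U+0435: 2-byte form → D0 B5.
U+066D: 2-byte form → D9 AD.
U+0631: 2-byte form → D8 B1.
U+D436: 3-byte form → ED 90 B6.
U+E6151: 4-byte form → F3 A6 85 91.
U+1101: 3-byte form → E1 84 81.
U+00B5: 2-byte form → C2 B5.
U+10448: 4-byte form → F0 90 91 88.
U+0284: 2-byte form → CA 84.
Concatenated (24 bytes): D0 B5 D9 AD D8 B1 ED 90 B6 F3 A6 85 91 E1 84 81 C2 B5 F0 90 91 88 CA 84.

D0 B5 D9 AD D8 B1 ED 90 B6 F3 A6 85 91 E1 84 81 C2 B5 F0 90 91 88 CA 84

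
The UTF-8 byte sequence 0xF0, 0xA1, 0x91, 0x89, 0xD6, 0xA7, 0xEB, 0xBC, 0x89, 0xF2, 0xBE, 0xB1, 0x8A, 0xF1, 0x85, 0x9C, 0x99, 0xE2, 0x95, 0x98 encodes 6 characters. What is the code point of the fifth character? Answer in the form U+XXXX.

U+45719

Offset 0: leading byte 0xF0 = 11110000 → 4-byte char #1 = F0 A1 91 89.
Offset 4: leading byte 0xD6 = 11010110 → 2-byte char #2 = D6 A7.
Offset 6: leading byte 0xEB = 11101011 → 3-byte char #3 = EB BC 89.
Offset 9: leading byte 0xF2 = 11110010 → 4-byte char #4 = F2 BE B1 8A.
Offset 13: leading byte 0xF1 = 11110001 → 4-byte char #5 = F1 85 9C 99.
Leading byte 0xF1 = 11110001 matches 11110xxx → 4-byte sequence.
Byte 1: 0xF1 = 11110001, payload 001 (3 bits).
Byte 2: 0x85 = 10000101 (10xxxxxx ✓), payload 000101.
Byte 3: 0x9C = 10011100 (10xxxxxx ✓), payload 011100.
Byte 4: 0x99 = 10011001 (10xxxxxx ✓), payload 011001.
Concatenate: 001000101011100011001 = 0x45719 (21 bits → U+45719).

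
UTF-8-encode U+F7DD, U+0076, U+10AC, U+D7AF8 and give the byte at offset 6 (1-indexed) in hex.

1-indexed offset 6 is 0-indexed offset 5.
U+F7DD → 3-byte form EF 9F 9D at offsets 0–2.
U+0076 → 1-byte form 76 at offsets 3–3.
U+10AC → 3-byte form E1 82 AC at offsets 4–6.
Offset 5 falls in char 3's range; it's byte 2 of E1 82 AC = 0x82.

0x82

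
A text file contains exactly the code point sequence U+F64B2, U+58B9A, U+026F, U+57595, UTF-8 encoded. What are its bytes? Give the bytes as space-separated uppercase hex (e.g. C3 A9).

U+F64B2: 4-byte form → F3 B6 92 B2.
U+58B9A: 4-byte form → F1 98 AE 9A.
U+026F: 2-byte form → C9 AF.
U+57595: 4-byte form → F1 97 96 95.
Concatenated (14 bytes): F3 B6 92 B2 F1 98 AE 9A C9 AF F1 97 96 95.

F3 B6 92 B2 F1 98 AE 9A C9 AF F1 97 96 95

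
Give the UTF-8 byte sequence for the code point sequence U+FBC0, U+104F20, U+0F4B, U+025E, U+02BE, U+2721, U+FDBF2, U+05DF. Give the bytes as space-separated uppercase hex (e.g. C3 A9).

EF AF 80 F4 84 BC A0 E0 BD 8B C9 9E CA BE E2 9C A1 F3 BD AF B2 D7 9F

U+FBC0: 3-byte form → EF AF 80.
U+104F20: 4-byte form → F4 84 BC A0.
U+0F4B: 3-byte form → E0 BD 8B.
U+025E: 2-byte form → C9 9E.
U+02BE: 2-byte form → CA BE.
U+2721: 3-byte form → E2 9C A1.
U+FDBF2: 4-byte form → F3 BD AF B2.
U+05DF: 2-byte form → D7 9F.
Concatenated (23 bytes): EF AF 80 F4 84 BC A0 E0 BD 8B C9 9E CA BE E2 9C A1 F3 BD AF B2 D7 9F.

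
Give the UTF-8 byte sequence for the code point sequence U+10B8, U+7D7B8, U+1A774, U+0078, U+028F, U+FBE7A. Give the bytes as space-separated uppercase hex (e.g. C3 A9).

E1 82 B8 F1 BD 9E B8 F0 9A 9D B4 78 CA 8F F3 BB B9 BA

U+10B8: 3-byte form → E1 82 B8.
U+7D7B8: 4-byte form → F1 BD 9E B8.
U+1A774: 4-byte form → F0 9A 9D B4.
U+0078: 1-byte form → 78.
U+028F: 2-byte form → CA 8F.
U+FBE7A: 4-byte form → F3 BB B9 BA.
Concatenated (18 bytes): E1 82 B8 F1 BD 9E B8 F0 9A 9D B4 78 CA 8F F3 BB B9 BA.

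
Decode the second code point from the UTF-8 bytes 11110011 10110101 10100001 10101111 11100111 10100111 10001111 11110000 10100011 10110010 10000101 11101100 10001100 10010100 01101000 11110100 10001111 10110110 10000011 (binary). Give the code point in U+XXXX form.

U+79CF

Offset 0: leading byte 0xF3 = 11110011 → 4-byte char #1 = F3 B5 A1 AF.
Offset 4: leading byte 0xE7 = 11100111 → 3-byte char #2 = E7 A7 8F.
Leading byte 0xE7 = 11100111 matches 1110xxxx → 3-byte sequence.
Byte 1: 0xE7 = 11100111, payload 0111 (4 bits).
Byte 2: 0xA7 = 10100111 (10xxxxxx ✓), payload 100111.
Byte 3: 0x8F = 10001111 (10xxxxxx ✓), payload 001111.
Concatenate: 0111100111001111 = 0x79CF (16 bits → U+79CF).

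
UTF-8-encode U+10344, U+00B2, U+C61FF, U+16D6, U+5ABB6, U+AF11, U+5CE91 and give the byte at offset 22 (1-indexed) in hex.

1-indexed offset 22 is 0-indexed offset 21.
U+10344 → 4-byte form F0 90 8D 84 at offsets 0–3.
U+00B2 → 2-byte form C2 B2 at offsets 4–5.
U+C61FF → 4-byte form F3 86 87 BF at offsets 6–9.
U+16D6 → 3-byte form E1 9B 96 at offsets 10–12.
U+5ABB6 → 4-byte form F1 9A AE B6 at offsets 13–16.
U+AF11 → 3-byte form EA BC 91 at offsets 17–19.
U+5CE91 → 4-byte form F1 9C BA 91 at offsets 20–23.
Offset 21 falls in char 7's range; it's byte 2 of F1 9C BA 91 = 0x9C.

0x9C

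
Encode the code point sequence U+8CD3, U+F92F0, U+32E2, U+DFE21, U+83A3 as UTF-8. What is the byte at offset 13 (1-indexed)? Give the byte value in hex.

0xB8

1-indexed offset 13 is 0-indexed offset 12.
U+8CD3 → 3-byte form E8 B3 93 at offsets 0–2.
U+F92F0 → 4-byte form F3 B9 8B B0 at offsets 3–6.
U+32E2 → 3-byte form E3 8B A2 at offsets 7–9.
U+DFE21 → 4-byte form F3 9F B8 A1 at offsets 10–13.
Offset 12 falls in char 4's range; it's byte 3 of F3 9F B8 A1 = 0xB8.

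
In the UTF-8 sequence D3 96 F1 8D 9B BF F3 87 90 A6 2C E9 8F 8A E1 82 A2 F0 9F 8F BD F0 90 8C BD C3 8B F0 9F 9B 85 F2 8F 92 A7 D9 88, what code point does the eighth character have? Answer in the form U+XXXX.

Offset 0: leading byte 0xD3 = 11010011 → 2-byte char #1 = D3 96.
Offset 2: leading byte 0xF1 = 11110001 → 4-byte char #2 = F1 8D 9B BF.
Offset 6: leading byte 0xF3 = 11110011 → 4-byte char #3 = F3 87 90 A6.
Offset 10: leading byte 0x2C = 00101100 → 1-byte char #4 = 2C.
Offset 11: leading byte 0xE9 = 11101001 → 3-byte char #5 = E9 8F 8A.
Offset 14: leading byte 0xE1 = 11100001 → 3-byte char #6 = E1 82 A2.
Offset 17: leading byte 0xF0 = 11110000 → 4-byte char #7 = F0 9F 8F BD.
Offset 21: leading byte 0xF0 = 11110000 → 4-byte char #8 = F0 90 8C BD.
Leading byte 0xF0 = 11110000 matches 11110xxx → 4-byte sequence.
Byte 1: 0xF0 = 11110000, payload 000 (3 bits).
Byte 2: 0x90 = 10010000 (10xxxxxx ✓), payload 010000.
Byte 3: 0x8C = 10001100 (10xxxxxx ✓), payload 001100.
Byte 4: 0xBD = 10111101 (10xxxxxx ✓), payload 111101.
Concatenate: 000010000001100111101 = 0x1033D (21 bits → U+1033D).

U+1033D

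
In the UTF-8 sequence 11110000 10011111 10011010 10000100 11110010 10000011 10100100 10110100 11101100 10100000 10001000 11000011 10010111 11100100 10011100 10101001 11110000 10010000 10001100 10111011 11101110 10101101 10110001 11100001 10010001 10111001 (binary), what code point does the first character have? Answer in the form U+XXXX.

Offset 0: leading byte 0xF0 = 11110000 → 4-byte char #1 = F0 9F 9A 84.
Leading byte 0xF0 = 11110000 matches 11110xxx → 4-byte sequence.
Byte 1: 0xF0 = 11110000, payload 000 (3 bits).
Byte 2: 0x9F = 10011111 (10xxxxxx ✓), payload 011111.
Byte 3: 0x9A = 10011010 (10xxxxxx ✓), payload 011010.
Byte 4: 0x84 = 10000100 (10xxxxxx ✓), payload 000100.
Concatenate: 000011111011010000100 = 0x1F684 (21 bits → U+1F684).

U+1F684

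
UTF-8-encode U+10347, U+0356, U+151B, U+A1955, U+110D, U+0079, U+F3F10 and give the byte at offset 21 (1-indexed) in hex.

0x90

1-indexed offset 21 is 0-indexed offset 20.
U+10347 → 4-byte form F0 90 8D 87 at offsets 0–3.
U+0356 → 2-byte form CD 96 at offsets 4–5.
U+151B → 3-byte form E1 94 9B at offsets 6–8.
U+A1955 → 4-byte form F2 A1 A5 95 at offsets 9–12.
U+110D → 3-byte form E1 84 8D at offsets 13–15.
U+0079 → 1-byte form 79 at offsets 16–16.
U+F3F10 → 4-byte form F3 B3 BC 90 at offsets 17–20.
Offset 20 falls in char 7's range; it's byte 4 of F3 B3 BC 90 = 0x90.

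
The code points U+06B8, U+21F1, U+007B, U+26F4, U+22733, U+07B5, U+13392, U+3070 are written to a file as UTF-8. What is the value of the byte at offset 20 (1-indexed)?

1-indexed offset 20 is 0-indexed offset 19.
U+06B8 → 2-byte form DA B8 at offsets 0–1.
U+21F1 → 3-byte form E2 87 B1 at offsets 2–4.
U+007B → 1-byte form 7B at offsets 5–5.
U+26F4 → 3-byte form E2 9B B4 at offsets 6–8.
U+22733 → 4-byte form F0 A2 9C B3 at offsets 9–12.
U+07B5 → 2-byte form DE B5 at offsets 13–14.
U+13392 → 4-byte form F0 93 8E 92 at offsets 15–18.
U+3070 → 3-byte form E3 81 B0 at offsets 19–21.
Offset 19 falls in char 8's range; it's byte 1 of E3 81 B0 = 0xE3.

0xE3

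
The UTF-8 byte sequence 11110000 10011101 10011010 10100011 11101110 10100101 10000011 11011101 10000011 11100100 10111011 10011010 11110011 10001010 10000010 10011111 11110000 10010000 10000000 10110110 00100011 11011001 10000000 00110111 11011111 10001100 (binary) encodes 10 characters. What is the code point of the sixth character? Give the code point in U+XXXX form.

Offset 0: leading byte 0xF0 = 11110000 → 4-byte char #1 = F0 9D 9A A3.
Offset 4: leading byte 0xEE = 11101110 → 3-byte char #2 = EE A5 83.
Offset 7: leading byte 0xDD = 11011101 → 2-byte char #3 = DD 83.
Offset 9: leading byte 0xE4 = 11100100 → 3-byte char #4 = E4 BB 9A.
Offset 12: leading byte 0xF3 = 11110011 → 4-byte char #5 = F3 8A 82 9F.
Offset 16: leading byte 0xF0 = 11110000 → 4-byte char #6 = F0 90 80 B6.
Leading byte 0xF0 = 11110000 matches 11110xxx → 4-byte sequence.
Byte 1: 0xF0 = 11110000, payload 000 (3 bits).
Byte 2: 0x90 = 10010000 (10xxxxxx ✓), payload 010000.
Byte 3: 0x80 = 10000000 (10xxxxxx ✓), payload 000000.
Byte 4: 0xB6 = 10110110 (10xxxxxx ✓), payload 110110.
Concatenate: 000010000000000110110 = 0x10036 (21 bits → U+10036).

U+10036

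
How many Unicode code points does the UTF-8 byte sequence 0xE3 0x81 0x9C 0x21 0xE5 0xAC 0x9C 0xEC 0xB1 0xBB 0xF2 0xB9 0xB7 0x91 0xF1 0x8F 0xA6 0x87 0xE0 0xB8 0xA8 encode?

7

Byte at offset 0: 0xE3 = 11100011 → 3-byte char (#1). Advance 3.
Byte at offset 3: 0x21 = 00100001 → 1-byte char (#2). Advance 1.
Byte at offset 4: 0xE5 = 11100101 → 3-byte char (#3). Advance 3.
Byte at offset 7: 0xEC = 11101100 → 3-byte char (#4). Advance 3.
Byte at offset 10: 0xF2 = 11110010 → 4-byte char (#5). Advance 4.
Byte at offset 14: 0xF1 = 11110001 → 4-byte char (#6). Advance 4.
Byte at offset 18: 0xE0 = 11100000 → 3-byte char (#7). Advance 3.
Reached end at offset 21 after 7 code points.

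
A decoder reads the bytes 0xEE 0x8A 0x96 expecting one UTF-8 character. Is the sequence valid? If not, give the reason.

Leading byte 0xEE = 11101110 → 3-byte form.
Continuation bytes 0x8A=10001010, 0x96=10010110 all match 10xxxxxx.
Decoded value 0xE296 is ≥ 0x800 (shortest form) and not a surrogate.

valid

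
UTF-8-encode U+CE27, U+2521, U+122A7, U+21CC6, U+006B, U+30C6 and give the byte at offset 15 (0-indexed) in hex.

U+CE27 → 3-byte form EC B8 A7 at offsets 0–2.
U+2521 → 3-byte form E2 94 A1 at offsets 3–5.
U+122A7 → 4-byte form F0 92 8A A7 at offsets 6–9.
U+21CC6 → 4-byte form F0 A1 B3 86 at offsets 10–13.
U+006B → 1-byte form 6B at offsets 14–14.
U+30C6 → 3-byte form E3 83 86 at offsets 15–17.
Offset 15 falls in char 6's range; it's byte 1 of E3 83 86 = 0xE3.

0xE3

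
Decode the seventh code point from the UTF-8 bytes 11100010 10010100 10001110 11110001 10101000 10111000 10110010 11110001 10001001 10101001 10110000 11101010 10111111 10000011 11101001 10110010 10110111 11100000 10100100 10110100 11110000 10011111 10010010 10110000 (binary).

Offset 0: leading byte 0xE2 = 11100010 → 3-byte char #1 = E2 94 8E.
Offset 3: leading byte 0xF1 = 11110001 → 4-byte char #2 = F1 A8 B8 B2.
Offset 7: leading byte 0xF1 = 11110001 → 4-byte char #3 = F1 89 A9 B0.
Offset 11: leading byte 0xEA = 11101010 → 3-byte char #4 = EA BF 83.
Offset 14: leading byte 0xE9 = 11101001 → 3-byte char #5 = E9 B2 B7.
Offset 17: leading byte 0xE0 = 11100000 → 3-byte char #6 = E0 A4 B4.
Offset 20: leading byte 0xF0 = 11110000 → 4-byte char #7 = F0 9F 92 B0.
Leading byte 0xF0 = 11110000 matches 11110xxx → 4-byte sequence.
Byte 1: 0xF0 = 11110000, payload 000 (3 bits).
Byte 2: 0x9F = 10011111 (10xxxxxx ✓), payload 011111.
Byte 3: 0x92 = 10010010 (10xxxxxx ✓), payload 010010.
Byte 4: 0xB0 = 10110000 (10xxxxxx ✓), payload 110000.
Concatenate: 000011111010010110000 = 0x1F4B0 (21 bits → U+1F4B0).

U+1F4B0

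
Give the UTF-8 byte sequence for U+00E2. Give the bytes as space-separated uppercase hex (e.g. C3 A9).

U+00E2 = 0xE2 = 226 decimal. In range U+0080–U+07FF → 2-byte form: 110xxxxx 10xxxxxx.
Binary (11 bits): 00011100010.
Split 5+6: 00011 | 100010.
Byte 1: 11000011 = 0xC3.
Byte 2: 10100010 = 0xA2.

C3 A2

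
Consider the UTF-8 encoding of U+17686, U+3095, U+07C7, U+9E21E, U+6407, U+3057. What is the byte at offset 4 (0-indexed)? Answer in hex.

U+17686 → 4-byte form F0 97 9A 86 at offsets 0–3.
U+3095 → 3-byte form E3 82 95 at offsets 4–6.
Offset 4 falls in char 2's range; it's byte 1 of E3 82 95 = 0xE3.

0xE3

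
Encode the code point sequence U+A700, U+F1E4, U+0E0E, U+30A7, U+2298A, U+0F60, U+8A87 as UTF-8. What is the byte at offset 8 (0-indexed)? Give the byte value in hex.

U+A700 → 3-byte form EA 9C 80 at offsets 0–2.
U+F1E4 → 3-byte form EF 87 A4 at offsets 3–5.
U+0E0E → 3-byte form E0 B8 8E at offsets 6–8.
Offset 8 falls in char 3's range; it's byte 3 of E0 B8 8E = 0x8E.

0x8E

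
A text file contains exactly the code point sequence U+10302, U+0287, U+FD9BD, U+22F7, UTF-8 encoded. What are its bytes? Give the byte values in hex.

F0 90 8C 82 CA 87 F3 BD A6 BD E2 8B B7

U+10302: 4-byte form → F0 90 8C 82.
U+0287: 2-byte form → CA 87.
U+FD9BD: 4-byte form → F3 BD A6 BD.
U+22F7: 3-byte form → E2 8B B7.
Concatenated (13 bytes): F0 90 8C 82 CA 87 F3 BD A6 BD E2 8B B7.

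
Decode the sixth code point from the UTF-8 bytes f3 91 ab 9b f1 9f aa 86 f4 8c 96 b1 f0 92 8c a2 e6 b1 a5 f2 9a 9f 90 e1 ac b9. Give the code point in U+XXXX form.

U+9A7D0

Offset 0: leading byte 0xF3 = 11110011 → 4-byte char #1 = F3 91 AB 9B.
Offset 4: leading byte 0xF1 = 11110001 → 4-byte char #2 = F1 9F AA 86.
Offset 8: leading byte 0xF4 = 11110100 → 4-byte char #3 = F4 8C 96 B1.
Offset 12: leading byte 0xF0 = 11110000 → 4-byte char #4 = F0 92 8C A2.
Offset 16: leading byte 0xE6 = 11100110 → 3-byte char #5 = E6 B1 A5.
Offset 19: leading byte 0xF2 = 11110010 → 4-byte char #6 = F2 9A 9F 90.
Leading byte 0xF2 = 11110010 matches 11110xxx → 4-byte sequence.
Byte 1: 0xF2 = 11110010, payload 010 (3 bits).
Byte 2: 0x9A = 10011010 (10xxxxxx ✓), payload 011010.
Byte 3: 0x9F = 10011111 (10xxxxxx ✓), payload 011111.
Byte 4: 0x90 = 10010000 (10xxxxxx ✓), payload 010000.
Concatenate: 010011010011111010000 = 0x9A7D0 (21 bits → U+9A7D0).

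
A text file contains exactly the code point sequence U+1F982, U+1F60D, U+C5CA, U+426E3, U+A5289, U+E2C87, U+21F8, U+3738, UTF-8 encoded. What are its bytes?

U+1F982: 4-byte form → F0 9F A6 82.
U+1F60D: 4-byte form → F0 9F 98 8D.
U+C5CA: 3-byte form → EC 97 8A.
U+426E3: 4-byte form → F1 82 9B A3.
U+A5289: 4-byte form → F2 A5 8A 89.
U+E2C87: 4-byte form → F3 A2 B2 87.
U+21F8: 3-byte form → E2 87 B8.
U+3738: 3-byte form → E3 9C B8.
Concatenated (29 bytes): F0 9F A6 82 F0 9F 98 8D EC 97 8A F1 82 9B A3 F2 A5 8A 89 F3 A2 B2 87 E2 87 B8 E3 9C B8.

F0 9F A6 82 F0 9F 98 8D EC 97 8A F1 82 9B A3 F2 A5 8A 89 F3 A2 B2 87 E2 87 B8 E3 9C B8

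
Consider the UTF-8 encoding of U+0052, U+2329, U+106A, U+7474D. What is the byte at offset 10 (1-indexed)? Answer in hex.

0x9D

1-indexed offset 10 is 0-indexed offset 9.
U+0052 → 1-byte form 52 at offsets 0–0.
U+2329 → 3-byte form E2 8C A9 at offsets 1–3.
U+106A → 3-byte form E1 81 AA at offsets 4–6.
U+7474D → 4-byte form F1 B4 9D 8D at offsets 7–10.
Offset 9 falls in char 4's range; it's byte 3 of F1 B4 9D 8D = 0x9D.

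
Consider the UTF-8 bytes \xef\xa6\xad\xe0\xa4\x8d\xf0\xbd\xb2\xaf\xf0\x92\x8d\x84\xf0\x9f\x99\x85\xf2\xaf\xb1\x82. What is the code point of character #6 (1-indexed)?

U+AFC42

Offset 0: leading byte 0xEF = 11101111 → 3-byte char #1 = EF A6 AD.
Offset 3: leading byte 0xE0 = 11100000 → 3-byte char #2 = E0 A4 8D.
Offset 6: leading byte 0xF0 = 11110000 → 4-byte char #3 = F0 BD B2 AF.
Offset 10: leading byte 0xF0 = 11110000 → 4-byte char #4 = F0 92 8D 84.
Offset 14: leading byte 0xF0 = 11110000 → 4-byte char #5 = F0 9F 99 85.
Offset 18: leading byte 0xF2 = 11110010 → 4-byte char #6 = F2 AF B1 82.
Leading byte 0xF2 = 11110010 matches 11110xxx → 4-byte sequence.
Byte 1: 0xF2 = 11110010, payload 010 (3 bits).
Byte 2: 0xAF = 10101111 (10xxxxxx ✓), payload 101111.
Byte 3: 0xB1 = 10110001 (10xxxxxx ✓), payload 110001.
Byte 4: 0x82 = 10000010 (10xxxxxx ✓), payload 000010.
Concatenate: 010101111110001000010 = 0xAFC42 (21 bits → U+AFC42).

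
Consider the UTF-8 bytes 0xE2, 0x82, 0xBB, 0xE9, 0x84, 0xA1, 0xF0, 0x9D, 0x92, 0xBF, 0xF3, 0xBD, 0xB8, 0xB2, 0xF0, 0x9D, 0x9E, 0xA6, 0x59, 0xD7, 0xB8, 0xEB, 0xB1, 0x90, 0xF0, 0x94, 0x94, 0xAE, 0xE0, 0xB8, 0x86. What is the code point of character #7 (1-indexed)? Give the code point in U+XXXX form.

U+05F8

Offset 0: leading byte 0xE2 = 11100010 → 3-byte char #1 = E2 82 BB.
Offset 3: leading byte 0xE9 = 11101001 → 3-byte char #2 = E9 84 A1.
Offset 6: leading byte 0xF0 = 11110000 → 4-byte char #3 = F0 9D 92 BF.
Offset 10: leading byte 0xF3 = 11110011 → 4-byte char #4 = F3 BD B8 B2.
Offset 14: leading byte 0xF0 = 11110000 → 4-byte char #5 = F0 9D 9E A6.
Offset 18: leading byte 0x59 = 01011001 → 1-byte char #6 = 59.
Offset 19: leading byte 0xD7 = 11010111 → 2-byte char #7 = D7 B8.
Leading byte 0xD7 = 11010111 matches 110xxxxx → 2-byte sequence.
Byte 1: 0xD7 = 11010111, payload 10111 (5 bits).
Byte 2: 0xB8 = 10111000 (10xxxxxx ✓), payload 111000.
Concatenate: 10111111000 = 0x5F8 (11 bits → U+05F8).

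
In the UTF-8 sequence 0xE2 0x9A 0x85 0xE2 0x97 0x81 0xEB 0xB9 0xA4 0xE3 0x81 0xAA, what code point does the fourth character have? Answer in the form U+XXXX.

U+306A

Offset 0: leading byte 0xE2 = 11100010 → 3-byte char #1 = E2 9A 85.
Offset 3: leading byte 0xE2 = 11100010 → 3-byte char #2 = E2 97 81.
Offset 6: leading byte 0xEB = 11101011 → 3-byte char #3 = EB B9 A4.
Offset 9: leading byte 0xE3 = 11100011 → 3-byte char #4 = E3 81 AA.
Leading byte 0xE3 = 11100011 matches 1110xxxx → 3-byte sequence.
Byte 1: 0xE3 = 11100011, payload 0011 (4 bits).
Byte 2: 0x81 = 10000001 (10xxxxxx ✓), payload 000001.
Byte 3: 0xAA = 10101010 (10xxxxxx ✓), payload 101010.
Concatenate: 0011000001101010 = 0x306A (16 bits → U+306A).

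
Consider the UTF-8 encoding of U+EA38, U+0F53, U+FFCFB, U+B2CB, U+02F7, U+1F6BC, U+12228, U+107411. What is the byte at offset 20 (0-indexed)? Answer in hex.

U+EA38 → 3-byte form EE A8 B8 at offsets 0–2.
U+0F53 → 3-byte form E0 BD 93 at offsets 3–5.
U+FFCFB → 4-byte form F3 BF B3 BB at offsets 6–9.
U+B2CB → 3-byte form EB 8B 8B at offsets 10–12.
U+02F7 → 2-byte form CB B7 at offsets 13–14.
U+1F6BC → 4-byte form F0 9F 9A BC at offsets 15–18.
U+12228 → 4-byte form F0 92 88 A8 at offsets 19–22.
Offset 20 falls in char 7's range; it's byte 2 of F0 92 88 A8 = 0x92.

0x92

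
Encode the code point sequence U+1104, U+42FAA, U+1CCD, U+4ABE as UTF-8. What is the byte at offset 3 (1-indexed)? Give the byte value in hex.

0x84

1-indexed offset 3 is 0-indexed offset 2.
U+1104 → 3-byte form E1 84 84 at offsets 0–2.
Offset 2 falls in char 1's range; it's byte 3 of E1 84 84 = 0x84.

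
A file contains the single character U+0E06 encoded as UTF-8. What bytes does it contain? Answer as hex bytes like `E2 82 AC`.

E0 B8 86

U+0E06 = 0xE06 = 3590 decimal. In range U+0800–U+FFFF → 3-byte form: 1110xxxx 10xxxxxx 10xxxxxx.
Binary (16 bits): 0000111000000110.
Split 4+6+6: 0000 | 111000 | 000110.
Byte 1: 11100000 = 0xE0.
Byte 2: 10111000 = 0xB8.
Byte 3: 10000110 = 0x86.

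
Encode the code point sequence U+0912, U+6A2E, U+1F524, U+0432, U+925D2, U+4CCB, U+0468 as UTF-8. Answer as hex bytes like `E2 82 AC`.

U+0912: 3-byte form → E0 A4 92.
U+6A2E: 3-byte form → E6 A8 AE.
U+1F524: 4-byte form → F0 9F 94 A4.
U+0432: 2-byte form → D0 B2.
U+925D2: 4-byte form → F2 92 97 92.
U+4CCB: 3-byte form → E4 B3 8B.
U+0468: 2-byte form → D1 A8.
Concatenated (21 bytes): E0 A4 92 E6 A8 AE F0 9F 94 A4 D0 B2 F2 92 97 92 E4 B3 8B D1 A8.

E0 A4 92 E6 A8 AE F0 9F 94 A4 D0 B2 F2 92 97 92 E4 B3 8B D1 A8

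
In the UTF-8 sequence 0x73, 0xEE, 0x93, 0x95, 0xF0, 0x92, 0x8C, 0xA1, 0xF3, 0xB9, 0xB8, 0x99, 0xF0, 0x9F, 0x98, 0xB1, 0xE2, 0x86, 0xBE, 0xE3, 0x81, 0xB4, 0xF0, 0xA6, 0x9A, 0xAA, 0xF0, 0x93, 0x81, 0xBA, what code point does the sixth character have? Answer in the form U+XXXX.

Offset 0: leading byte 0x73 = 01110011 → 1-byte char #1 = 73.
Offset 1: leading byte 0xEE = 11101110 → 3-byte char #2 = EE 93 95.
Offset 4: leading byte 0xF0 = 11110000 → 4-byte char #3 = F0 92 8C A1.
Offset 8: leading byte 0xF3 = 11110011 → 4-byte char #4 = F3 B9 B8 99.
Offset 12: leading byte 0xF0 = 11110000 → 4-byte char #5 = F0 9F 98 B1.
Offset 16: leading byte 0xE2 = 11100010 → 3-byte char #6 = E2 86 BE.
Leading byte 0xE2 = 11100010 matches 1110xxxx → 3-byte sequence.
Byte 1: 0xE2 = 11100010, payload 0010 (4 bits).
Byte 2: 0x86 = 10000110 (10xxxxxx ✓), payload 000110.
Byte 3: 0xBE = 10111110 (10xxxxxx ✓), payload 111110.
Concatenate: 0010000110111110 = 0x21BE (16 bits → U+21BE).

U+21BE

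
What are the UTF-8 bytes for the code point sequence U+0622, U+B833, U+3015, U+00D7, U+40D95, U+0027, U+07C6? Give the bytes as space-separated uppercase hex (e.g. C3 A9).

D8 A2 EB A0 B3 E3 80 95 C3 97 F1 80 B6 95 27 DF 86

U+0622: 2-byte form → D8 A2.
U+B833: 3-byte form → EB A0 B3.
U+3015: 3-byte form → E3 80 95.
U+00D7: 2-byte form → C3 97.
U+40D95: 4-byte form → F1 80 B6 95.
U+0027: 1-byte form → 27.
U+07C6: 2-byte form → DF 86.
Concatenated (17 bytes): D8 A2 EB A0 B3 E3 80 95 C3 97 F1 80 B6 95 27 DF 86.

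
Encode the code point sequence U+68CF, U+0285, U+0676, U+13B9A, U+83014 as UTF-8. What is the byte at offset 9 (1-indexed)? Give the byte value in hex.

1-indexed offset 9 is 0-indexed offset 8.
U+68CF → 3-byte form E6 A3 8F at offsets 0–2.
U+0285 → 2-byte form CA 85 at offsets 3–4.
U+0676 → 2-byte form D9 B6 at offsets 5–6.
U+13B9A → 4-byte form F0 93 AE 9A at offsets 7–10.
Offset 8 falls in char 4's range; it's byte 2 of F0 93 AE 9A = 0x93.

0x93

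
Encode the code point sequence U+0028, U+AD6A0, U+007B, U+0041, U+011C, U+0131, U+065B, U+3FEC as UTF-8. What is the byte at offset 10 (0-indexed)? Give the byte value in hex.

0xB1

U+0028 → 1-byte form 28 at offsets 0–0.
U+AD6A0 → 4-byte form F2 AD 9A A0 at offsets 1–4.
U+007B → 1-byte form 7B at offsets 5–5.
U+0041 → 1-byte form 41 at offsets 6–6.
U+011C → 2-byte form C4 9C at offsets 7–8.
U+0131 → 2-byte form C4 B1 at offsets 9–10.
Offset 10 falls in char 6's range; it's byte 2 of C4 B1 = 0xB1.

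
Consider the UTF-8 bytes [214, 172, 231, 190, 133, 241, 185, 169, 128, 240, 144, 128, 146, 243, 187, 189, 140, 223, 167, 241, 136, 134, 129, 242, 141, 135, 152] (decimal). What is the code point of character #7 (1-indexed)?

U+48181

Offset 0: leading byte 0xD6 = 11010110 → 2-byte char #1 = D6 AC.
Offset 2: leading byte 0xE7 = 11100111 → 3-byte char #2 = E7 BE 85.
Offset 5: leading byte 0xF1 = 11110001 → 4-byte char #3 = F1 B9 A9 80.
Offset 9: leading byte 0xF0 = 11110000 → 4-byte char #4 = F0 90 80 92.
Offset 13: leading byte 0xF3 = 11110011 → 4-byte char #5 = F3 BB BD 8C.
Offset 17: leading byte 0xDF = 11011111 → 2-byte char #6 = DF A7.
Offset 19: leading byte 0xF1 = 11110001 → 4-byte char #7 = F1 88 86 81.
Leading byte 0xF1 = 11110001 matches 11110xxx → 4-byte sequence.
Byte 1: 0xF1 = 11110001, payload 001 (3 bits).
Byte 2: 0x88 = 10001000 (10xxxxxx ✓), payload 001000.
Byte 3: 0x86 = 10000110 (10xxxxxx ✓), payload 000110.
Byte 4: 0x81 = 10000001 (10xxxxxx ✓), payload 000001.
Concatenate: 001001000000110000001 = 0x48181 (21 bits → U+48181).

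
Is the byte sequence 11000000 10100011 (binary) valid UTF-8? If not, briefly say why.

invalid (overlong encoding)

Leading byte 0xC0 = 11000000 → 2-byte form.
Continuation bytes all match 10xxxxxx. Payload decodes to 0x23.
But 0x23 < 0x80, the minimum for a 2-byte sequence — this is an overlong encoding.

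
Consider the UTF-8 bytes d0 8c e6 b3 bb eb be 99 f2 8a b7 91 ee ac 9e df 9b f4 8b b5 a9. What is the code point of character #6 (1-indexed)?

U+07DB

Offset 0: leading byte 0xD0 = 11010000 → 2-byte char #1 = D0 8C.
Offset 2: leading byte 0xE6 = 11100110 → 3-byte char #2 = E6 B3 BB.
Offset 5: leading byte 0xEB = 11101011 → 3-byte char #3 = EB BE 99.
Offset 8: leading byte 0xF2 = 11110010 → 4-byte char #4 = F2 8A B7 91.
Offset 12: leading byte 0xEE = 11101110 → 3-byte char #5 = EE AC 9E.
Offset 15: leading byte 0xDF = 11011111 → 2-byte char #6 = DF 9B.
Leading byte 0xDF = 11011111 matches 110xxxxx → 2-byte sequence.
Byte 1: 0xDF = 11011111, payload 11111 (5 bits).
Byte 2: 0x9B = 10011011 (10xxxxxx ✓), payload 011011.
Concatenate: 11111011011 = 0x7DB (11 bits → U+07DB).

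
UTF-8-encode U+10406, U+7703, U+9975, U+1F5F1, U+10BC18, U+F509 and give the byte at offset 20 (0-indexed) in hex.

U+10406 → 4-byte form F0 90 90 86 at offsets 0–3.
U+7703 → 3-byte form E7 9C 83 at offsets 4–6.
U+9975 → 3-byte form E9 A5 B5 at offsets 7–9.
U+1F5F1 → 4-byte form F0 9F 97 B1 at offsets 10–13.
U+10BC18 → 4-byte form F4 8B B0 98 at offsets 14–17.
U+F509 → 3-byte form EF 94 89 at offsets 18–20.
Offset 20 falls in char 6's range; it's byte 3 of EF 94 89 = 0x89.

0x89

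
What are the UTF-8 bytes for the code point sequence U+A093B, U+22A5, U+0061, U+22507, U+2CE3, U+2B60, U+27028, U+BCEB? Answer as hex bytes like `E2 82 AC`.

U+A093B: 4-byte form → F2 A0 A4 BB.
U+22A5: 3-byte form → E2 8A A5.
U+0061: 1-byte form → 61.
U+22507: 4-byte form → F0 A2 94 87.
U+2CE3: 3-byte form → E2 B3 A3.
U+2B60: 3-byte form → E2 AD A0.
U+27028: 4-byte form → F0 A7 80 A8.
U+BCEB: 3-byte form → EB B3 AB.
Concatenated (25 bytes): F2 A0 A4 BB E2 8A A5 61 F0 A2 94 87 E2 B3 A3 E2 AD A0 F0 A7 80 A8 EB B3 AB.

F2 A0 A4 BB E2 8A A5 61 F0 A2 94 87 E2 B3 A3 E2 AD A0 F0 A7 80 A8 EB B3 AB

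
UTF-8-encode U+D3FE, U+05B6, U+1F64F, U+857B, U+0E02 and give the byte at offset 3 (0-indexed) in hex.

0xD6

U+D3FE → 3-byte form ED 8F BE at offsets 0–2.
U+05B6 → 2-byte form D6 B6 at offsets 3–4.
Offset 3 falls in char 2's range; it's byte 1 of D6 B6 = 0xD6.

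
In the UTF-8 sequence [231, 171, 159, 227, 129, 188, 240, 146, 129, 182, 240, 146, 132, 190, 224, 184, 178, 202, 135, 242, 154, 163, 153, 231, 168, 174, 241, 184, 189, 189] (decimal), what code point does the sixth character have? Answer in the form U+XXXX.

U+0287

Offset 0: leading byte 0xE7 = 11100111 → 3-byte char #1 = E7 AB 9F.
Offset 3: leading byte 0xE3 = 11100011 → 3-byte char #2 = E3 81 BC.
Offset 6: leading byte 0xF0 = 11110000 → 4-byte char #3 = F0 92 81 B6.
Offset 10: leading byte 0xF0 = 11110000 → 4-byte char #4 = F0 92 84 BE.
Offset 14: leading byte 0xE0 = 11100000 → 3-byte char #5 = E0 B8 B2.
Offset 17: leading byte 0xCA = 11001010 → 2-byte char #6 = CA 87.
Leading byte 0xCA = 11001010 matches 110xxxxx → 2-byte sequence.
Byte 1: 0xCA = 11001010, payload 01010 (5 bits).
Byte 2: 0x87 = 10000111 (10xxxxxx ✓), payload 000111.
Concatenate: 01010000111 = 0x287 (11 bits → U+0287).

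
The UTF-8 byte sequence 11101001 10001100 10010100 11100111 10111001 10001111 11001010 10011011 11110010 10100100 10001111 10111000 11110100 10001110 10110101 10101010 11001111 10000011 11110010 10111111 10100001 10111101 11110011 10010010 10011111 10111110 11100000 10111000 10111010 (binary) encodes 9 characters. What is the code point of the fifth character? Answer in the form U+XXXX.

U+10ED6A

Offset 0: leading byte 0xE9 = 11101001 → 3-byte char #1 = E9 8C 94.
Offset 3: leading byte 0xE7 = 11100111 → 3-byte char #2 = E7 B9 8F.
Offset 6: leading byte 0xCA = 11001010 → 2-byte char #3 = CA 9B.
Offset 8: leading byte 0xF2 = 11110010 → 4-byte char #4 = F2 A4 8F B8.
Offset 12: leading byte 0xF4 = 11110100 → 4-byte char #5 = F4 8E B5 AA.
Leading byte 0xF4 = 11110100 matches 11110xxx → 4-byte sequence.
Byte 1: 0xF4 = 11110100, payload 100 (3 bits).
Byte 2: 0x8E = 10001110 (10xxxxxx ✓), payload 001110.
Byte 3: 0xB5 = 10110101 (10xxxxxx ✓), payload 110101.
Byte 4: 0xAA = 10101010 (10xxxxxx ✓), payload 101010.
Concatenate: 100001110110101101010 = 0x10ED6A (21 bits → U+10ED6A).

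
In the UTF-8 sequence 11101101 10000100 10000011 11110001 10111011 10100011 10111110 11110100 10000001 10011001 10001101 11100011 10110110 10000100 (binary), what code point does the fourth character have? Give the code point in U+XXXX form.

Offset 0: leading byte 0xED = 11101101 → 3-byte char #1 = ED 84 83.
Offset 3: leading byte 0xF1 = 11110001 → 4-byte char #2 = F1 BB A3 BE.
Offset 7: leading byte 0xF4 = 11110100 → 4-byte char #3 = F4 81 99 8D.
Offset 11: leading byte 0xE3 = 11100011 → 3-byte char #4 = E3 B6 84.
Leading byte 0xE3 = 11100011 matches 1110xxxx → 3-byte sequence.
Byte 1: 0xE3 = 11100011, payload 0011 (4 bits).
Byte 2: 0xB6 = 10110110 (10xxxxxx ✓), payload 110110.
Byte 3: 0x84 = 10000100 (10xxxxxx ✓), payload 000100.
Concatenate: 0011110110000100 = 0x3D84 (16 bits → U+3D84).

U+3D84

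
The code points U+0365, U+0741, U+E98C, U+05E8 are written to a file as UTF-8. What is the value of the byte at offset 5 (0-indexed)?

0xA6

U+0365 → 2-byte form CD A5 at offsets 0–1.
U+0741 → 2-byte form DD 81 at offsets 2–3.
U+E98C → 3-byte form EE A6 8C at offsets 4–6.
Offset 5 falls in char 3's range; it's byte 2 of EE A6 8C = 0xA6.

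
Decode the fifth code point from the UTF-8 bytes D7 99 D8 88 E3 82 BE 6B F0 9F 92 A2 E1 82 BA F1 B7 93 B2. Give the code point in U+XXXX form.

U+1F4A2

Offset 0: leading byte 0xD7 = 11010111 → 2-byte char #1 = D7 99.
Offset 2: leading byte 0xD8 = 11011000 → 2-byte char #2 = D8 88.
Offset 4: leading byte 0xE3 = 11100011 → 3-byte char #3 = E3 82 BE.
Offset 7: leading byte 0x6B = 01101011 → 1-byte char #4 = 6B.
Offset 8: leading byte 0xF0 = 11110000 → 4-byte char #5 = F0 9F 92 A2.
Leading byte 0xF0 = 11110000 matches 11110xxx → 4-byte sequence.
Byte 1: 0xF0 = 11110000, payload 000 (3 bits).
Byte 2: 0x9F = 10011111 (10xxxxxx ✓), payload 011111.
Byte 3: 0x92 = 10010010 (10xxxxxx ✓), payload 010010.
Byte 4: 0xA2 = 10100010 (10xxxxxx ✓), payload 100010.
Concatenate: 000011111010010100010 = 0x1F4A2 (21 bits → U+1F4A2).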